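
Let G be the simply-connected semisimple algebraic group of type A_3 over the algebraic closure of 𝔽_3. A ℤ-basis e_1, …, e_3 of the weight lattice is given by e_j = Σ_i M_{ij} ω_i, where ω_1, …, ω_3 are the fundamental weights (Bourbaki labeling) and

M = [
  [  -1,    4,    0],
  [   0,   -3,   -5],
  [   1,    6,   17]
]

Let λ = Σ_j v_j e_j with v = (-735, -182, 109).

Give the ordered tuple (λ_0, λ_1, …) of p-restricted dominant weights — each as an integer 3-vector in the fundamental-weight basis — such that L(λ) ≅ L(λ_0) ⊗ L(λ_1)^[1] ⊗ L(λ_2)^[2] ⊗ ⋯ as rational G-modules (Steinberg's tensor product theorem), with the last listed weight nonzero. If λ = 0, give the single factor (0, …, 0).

((1, 1, 2), (2, 0, 2), (0, 0, 2))

ω-coordinates c = M·v, v = (-735, -182, 109):
  c_1 = (-1)·(-735) + (4)·(-182) + 0·109 = 7
  c_2 = (0)·(-735) + (-3)·(-182) + (-5)·(109) = 1
  c_3 = (1)·(-735) + (6)·(-182) + 17·109 = 26
Base-3 expansion of each c_i:
  c_1 = 7 = 1·3^0 + 2·3^1
  c_2 = 1 = 1·3^0
  c_3 = 26 = 2·3^0 + 2·3^1 + 2·3^2
p-restricted factor λ_0 = (1, 1, 2)
p-restricted factor λ_1 = (2, 0, 2)
p-restricted factor λ_2 = (0, 0, 2)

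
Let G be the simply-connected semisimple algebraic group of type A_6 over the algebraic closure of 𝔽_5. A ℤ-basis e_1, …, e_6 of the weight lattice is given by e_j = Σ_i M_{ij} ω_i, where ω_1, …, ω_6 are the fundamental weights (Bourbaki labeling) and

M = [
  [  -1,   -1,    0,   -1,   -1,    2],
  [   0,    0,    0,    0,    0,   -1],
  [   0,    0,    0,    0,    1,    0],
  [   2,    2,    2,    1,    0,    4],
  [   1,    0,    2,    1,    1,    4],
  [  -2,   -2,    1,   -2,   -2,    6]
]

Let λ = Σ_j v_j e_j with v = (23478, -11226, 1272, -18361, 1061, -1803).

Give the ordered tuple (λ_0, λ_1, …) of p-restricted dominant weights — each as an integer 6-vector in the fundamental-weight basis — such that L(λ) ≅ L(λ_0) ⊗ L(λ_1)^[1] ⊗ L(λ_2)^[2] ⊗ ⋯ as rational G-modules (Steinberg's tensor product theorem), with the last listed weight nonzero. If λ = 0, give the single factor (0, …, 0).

Converting to the ω-basis (c_i = row i of M dotted with v = (23478, -11226, 1272, -18361, 1061, -1803)):
  c_1 = (-1)·(23478) + (-1)·(-11226) + (0)·(1272) + (-1)·(-18361) + (-1)·(1061) + (2)·(-1803) = 1442
  c_2 = (0)·(23478) + (0)·(-11226) + (0)·(1272) + (0)·(-18361) + (0)·(1061) + (-1)·(-1803) = 1803
  c_3 = (0)·(23478) + (0)·(-11226) + (0)·(1272) + (0)·(-18361) + (1)·(1061) + (0)·(-1803) = 1061
  c_4 = (2)·(23478) + (2)·(-11226) + (2)·(1272) + (1)·(-18361) + (0)·(1061) + (4)·(-1803) = 1475
  c_5 = (1)·(23478) + (0)·(-11226) + (2)·(1272) + (1)·(-18361) + (1)·(1061) + (4)·(-1803) = 1510
  c_6 = (-2)·(23478) + (-2)·(-11226) + (1)·(1272) + (-2)·(-18361) + (-2)·(1061) + (6)·(-1803) = 550
Base-5 expansion of each c_i:
  c_1 = 1442 = 2·5^0 + 3·5^1 + 2·5^2 + 1·5^3 + 2·5^4
  c_2 = 1803 = 3·5^0 + 0·5^1 + 2·5^2 + 4·5^3 + 2·5^4
  c_3 = 1061 = 1·5^0 + 2·5^1 + 2·5^2 + 3·5^3 + 1·5^4
  c_4 = 1475 = 0·5^0 + 0·5^1 + 4·5^2 + 1·5^3 + 2·5^4
  c_5 = 1510 = 0·5^0 + 2·5^1 + 0·5^2 + 2·5^3 + 2·5^4
  c_6 = 550 = 0·5^0 + 0·5^1 + 2·5^2 + 4·5^3
λ_0 = (2, 3, 1, 0, 0, 0)
λ_1 = (3, 0, 2, 0, 2, 0)
λ_2 = (2, 2, 2, 4, 0, 2)
λ_3 = (1, 4, 3, 1, 2, 4)
λ_4 = (2, 2, 1, 2, 2, 0)

((2, 3, 1, 0, 0, 0), (3, 0, 2, 0, 2, 0), (2, 2, 2, 4, 0, 2), (1, 4, 3, 1, 2, 4), (2, 2, 1, 2, 2, 0))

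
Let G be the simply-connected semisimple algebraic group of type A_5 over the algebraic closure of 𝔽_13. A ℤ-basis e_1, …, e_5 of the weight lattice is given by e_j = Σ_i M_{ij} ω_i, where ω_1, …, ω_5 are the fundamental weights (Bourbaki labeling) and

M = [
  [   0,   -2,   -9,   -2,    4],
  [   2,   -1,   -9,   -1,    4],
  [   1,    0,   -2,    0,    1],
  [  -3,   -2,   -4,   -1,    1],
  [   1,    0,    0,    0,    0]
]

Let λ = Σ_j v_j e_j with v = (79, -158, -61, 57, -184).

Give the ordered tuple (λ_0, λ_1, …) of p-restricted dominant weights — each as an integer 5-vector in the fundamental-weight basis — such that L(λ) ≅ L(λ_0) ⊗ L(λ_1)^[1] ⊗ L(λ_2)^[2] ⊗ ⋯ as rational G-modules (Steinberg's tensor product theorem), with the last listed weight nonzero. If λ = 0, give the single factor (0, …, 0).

((2, 7, 4, 4, 1), (1, 5, 1, 6, 6))

Change of basis e → ω: c = M·v where v = (79, -158, -61, 57, -184):
  c_1 = 0·79 + (-2)·(-158) + (-9)·(-61) + (-2)·(57) + (4)·(-184) = 15
  c_2 = 2·79 + (-1)·(-158) + (-9)·(-61) + (-1)·(57) + (4)·(-184) = 72
  c_3 = 1·79 + (0)·(-158) + (-2)·(-61) + 0·57 + (1)·(-184) = 17
  c_4 = (-3)·(79) + (-2)·(-158) + (-4)·(-61) + (-1)·(57) + (1)·(-184) = 82
  c_5 = 1·79 + (0)·(-158) + (0)·(-61) + 0·57 + (0)·(-184) = 79
Expand coordinatewise in base 13:
  c_1 = 15 = 2·13^0 + 1·13^1
  c_2 = 72 = 7·13^0 + 5·13^1
  c_3 = 17 = 4·13^0 + 1·13^1
  c_4 = 82 = 4·13^0 + 6·13^1
  c_5 = 79 = 1·13^0 + 6·13^1
p-restricted factor λ_0 = (2, 7, 4, 4, 1)
p-restricted factor λ_1 = (1, 5, 1, 6, 6)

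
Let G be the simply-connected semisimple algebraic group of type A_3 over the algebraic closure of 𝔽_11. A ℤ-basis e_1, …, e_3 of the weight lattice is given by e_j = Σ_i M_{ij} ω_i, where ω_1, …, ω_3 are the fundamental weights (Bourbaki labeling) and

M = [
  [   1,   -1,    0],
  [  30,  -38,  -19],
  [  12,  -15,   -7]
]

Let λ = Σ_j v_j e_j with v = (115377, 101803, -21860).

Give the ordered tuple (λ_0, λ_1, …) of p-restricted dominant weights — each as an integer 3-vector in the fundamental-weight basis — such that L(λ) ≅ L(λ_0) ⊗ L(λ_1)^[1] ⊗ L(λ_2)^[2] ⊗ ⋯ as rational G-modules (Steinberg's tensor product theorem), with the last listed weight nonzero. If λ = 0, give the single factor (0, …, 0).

((0, 7, 5), (2, 2, 8), (2, 1, 9), (10, 6, 7))

Change of basis e → ω: c = M·v where v = (115377, 101803, -21860):
  c_1 = 1·115377 + (-1)·(101803) + (0)·(-21860) = 13574
  c_2 = 30·115377 + (-38)·(101803) + (-19)·(-21860) = 8136
  c_3 = 12·115377 + (-15)·(101803) + (-7)·(-21860) = 10499
Base-11 expansion of each c_i:
  c_1 = 13574 = 0·11^0 + 2·11^1 + 2·11^2 + 10·11^3
  c_2 = 8136 = 7·11^0 + 2·11^1 + 1·11^2 + 6·11^3
  c_3 = 10499 = 5·11^0 + 8·11^1 + 9·11^2 + 7·11^3
p-restricted factor λ_0 = (0, 7, 5)
p-restricted factor λ_1 = (2, 2, 8)
p-restricted factor λ_2 = (2, 1, 9)
p-restricted factor λ_3 = (10, 6, 7)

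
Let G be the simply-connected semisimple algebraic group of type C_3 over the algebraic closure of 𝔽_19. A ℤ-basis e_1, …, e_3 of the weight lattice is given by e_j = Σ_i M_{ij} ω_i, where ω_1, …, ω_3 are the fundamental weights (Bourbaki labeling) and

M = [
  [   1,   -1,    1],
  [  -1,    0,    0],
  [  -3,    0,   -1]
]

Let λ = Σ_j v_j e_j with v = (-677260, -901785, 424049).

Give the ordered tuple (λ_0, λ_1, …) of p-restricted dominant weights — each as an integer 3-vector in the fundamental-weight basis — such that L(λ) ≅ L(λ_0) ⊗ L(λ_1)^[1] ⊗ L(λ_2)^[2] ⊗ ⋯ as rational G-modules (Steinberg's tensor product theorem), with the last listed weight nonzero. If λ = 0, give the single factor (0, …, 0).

((9, 5, 8), (11, 1, 10), (10, 14, 7), (18, 3, 6), (4, 5, 12))

In the fundamental-weight basis, λ has coordinates c = M·v (v = (-677260, -901785, 424049)):
  c_1 = 1*-677260 + -1*-901785 + 1*424049 = 648574
  c_2 = -1*-677260 + 0*-901785 + 0*424049 = 677260
  c_3 = -3*-677260 + 0*-901785 + -1*424049 = 1607731
p = 19; digits c_i = Σ_j d_{ij}·19^j, 0 ≤ d_{ij} < 19:
  c_1 = 648574 = 9·19^0 + 11·19^1 + 10·19^2 + 18·19^3 + 4·19^4
  c_2 = 677260 = 5·19^0 + 1·19^1 + 14·19^2 + 3·19^3 + 5·19^4
  c_3 = 1607731 = 8·19^0 + 10·19^1 + 7·19^2 + 6·19^3 + 12·19^4
p-restricted factor λ_0 = (9, 5, 8)
p-restricted factor λ_1 = (11, 1, 10)
p-restricted factor λ_2 = (10, 14, 7)
p-restricted factor λ_3 = (18, 3, 6)
p-restricted factor λ_4 = (4, 5, 12)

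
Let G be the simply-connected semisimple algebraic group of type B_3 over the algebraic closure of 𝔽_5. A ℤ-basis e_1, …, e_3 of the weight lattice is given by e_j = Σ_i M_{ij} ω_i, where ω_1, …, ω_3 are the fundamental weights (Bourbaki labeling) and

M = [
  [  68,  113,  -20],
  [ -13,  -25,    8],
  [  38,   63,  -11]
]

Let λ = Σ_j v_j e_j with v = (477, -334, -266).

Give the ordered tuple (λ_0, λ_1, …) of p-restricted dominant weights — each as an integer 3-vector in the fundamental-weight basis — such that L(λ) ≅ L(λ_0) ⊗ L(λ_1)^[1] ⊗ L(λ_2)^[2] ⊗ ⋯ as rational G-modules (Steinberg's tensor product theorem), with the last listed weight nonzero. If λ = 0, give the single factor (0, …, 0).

In the fundamental-weight basis, λ has coordinates c = M·v (v = (477, -334, -266)):
  c_1 = 68·477 + (113)·(-334) + (-20)·(-266) = 14
  c_2 = (-13)·(477) + (-25)·(-334) + (8)·(-266) = 21
  c_3 = 38·477 + (63)·(-334) + (-11)·(-266) = 10
Writing each c_i in base p = 5:
  c_1 = 14 = 4·5^0 + 2·5^1
  c_2 = 21 = 1·5^0 + 4·5^1
  c_3 = 10 = 0·5^0 + 2·5^1
Factor λ_0 = (4, 1, 0)
Factor λ_1 = (2, 4, 2)

((4, 1, 0), (2, 4, 2))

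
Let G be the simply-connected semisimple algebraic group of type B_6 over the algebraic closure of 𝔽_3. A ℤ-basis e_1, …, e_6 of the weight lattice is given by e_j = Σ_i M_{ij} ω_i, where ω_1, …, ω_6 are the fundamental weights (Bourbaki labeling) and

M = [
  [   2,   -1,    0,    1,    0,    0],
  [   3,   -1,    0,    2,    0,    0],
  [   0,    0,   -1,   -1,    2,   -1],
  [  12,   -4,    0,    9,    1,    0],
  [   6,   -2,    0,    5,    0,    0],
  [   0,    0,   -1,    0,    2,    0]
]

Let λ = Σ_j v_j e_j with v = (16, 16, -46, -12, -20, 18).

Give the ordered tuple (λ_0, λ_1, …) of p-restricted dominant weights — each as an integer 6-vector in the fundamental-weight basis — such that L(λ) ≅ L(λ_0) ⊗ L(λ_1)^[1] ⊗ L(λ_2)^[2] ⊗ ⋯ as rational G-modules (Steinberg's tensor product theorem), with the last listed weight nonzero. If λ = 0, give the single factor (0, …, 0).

((1, 2, 0, 0, 1, 0), (1, 2, 0, 0, 1, 2))

Converting to the ω-basis (c_i = row i of M dotted with v = (16, 16, -46, -12, -20, 18)):
  c_1 = 2*16 + -1*16 + 0*-46 + 1*-12 + 0*-20 + 0*18 = 4
  c_2 = 3*16 + -1*16 + 0*-46 + 2*-12 + 0*-20 + 0*18 = 8
  c_3 = 0*16 + 0*16 + -1*-46 + -1*-12 + 2*-20 + -1*18 = 0
  c_4 = 12*16 + -4*16 + 0*-46 + 9*-12 + 1*-20 + 0*18 = 0
  c_5 = 6*16 + -2*16 + 0*-46 + 5*-12 + 0*-20 + 0*18 = 4
  c_6 = 0*16 + 0*16 + -1*-46 + 0*-12 + 2*-20 + 0*18 = 6
Expand coordinatewise in base 3:
  c_1 = 4 = 1·3^0 + 1·3^1
  c_2 = 8 = 2·3^0 + 2·3^1
  c_3 = 0
  c_4 = 0
  c_5 = 4 = 1·3^0 + 1·3^1
  c_6 = 6 = 0·3^0 + 2·3^1
λ_0 = (1, 2, 0, 0, 1, 0)
λ_1 = (1, 2, 0, 0, 1, 2)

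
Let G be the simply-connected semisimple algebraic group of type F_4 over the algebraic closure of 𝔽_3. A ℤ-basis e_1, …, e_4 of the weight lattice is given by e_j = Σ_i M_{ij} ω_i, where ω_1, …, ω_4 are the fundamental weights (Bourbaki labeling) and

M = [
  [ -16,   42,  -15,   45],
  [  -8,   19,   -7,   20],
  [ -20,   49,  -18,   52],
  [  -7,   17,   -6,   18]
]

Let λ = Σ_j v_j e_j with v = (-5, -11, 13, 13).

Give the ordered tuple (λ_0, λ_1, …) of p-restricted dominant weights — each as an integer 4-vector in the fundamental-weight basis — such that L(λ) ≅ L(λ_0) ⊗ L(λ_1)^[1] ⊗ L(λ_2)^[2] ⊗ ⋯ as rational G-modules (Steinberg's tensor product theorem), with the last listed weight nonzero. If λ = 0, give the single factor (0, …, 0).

Change of basis e → ω: c = M·v where v = (-5, -11, 13, 13):
  c_1 = (-16)·(-5) + (42)·(-11) + (-15)·(13) + 45·13 = 8
  c_2 = (-8)·(-5) + (19)·(-11) + (-7)·(13) + 20·13 = 0
  c_3 = (-20)·(-5) + (49)·(-11) + (-18)·(13) + 52·13 = 3
  c_4 = (-7)·(-5) + (17)·(-11) + (-6)·(13) + 18·13 = 4
Expand coordinatewise in base 3:
  c_1 = 8 = 2·3^0 + 2·3^1
  c_2 = 0
  c_3 = 3 = 0·3^0 + 1·3^1
  c_4 = 4 = 1·3^0 + 1·3^1
p-restricted factor λ_0 = (2, 0, 0, 1)
p-restricted factor λ_1 = (2, 0, 1, 1)

((2, 0, 0, 1), (2, 0, 1, 1))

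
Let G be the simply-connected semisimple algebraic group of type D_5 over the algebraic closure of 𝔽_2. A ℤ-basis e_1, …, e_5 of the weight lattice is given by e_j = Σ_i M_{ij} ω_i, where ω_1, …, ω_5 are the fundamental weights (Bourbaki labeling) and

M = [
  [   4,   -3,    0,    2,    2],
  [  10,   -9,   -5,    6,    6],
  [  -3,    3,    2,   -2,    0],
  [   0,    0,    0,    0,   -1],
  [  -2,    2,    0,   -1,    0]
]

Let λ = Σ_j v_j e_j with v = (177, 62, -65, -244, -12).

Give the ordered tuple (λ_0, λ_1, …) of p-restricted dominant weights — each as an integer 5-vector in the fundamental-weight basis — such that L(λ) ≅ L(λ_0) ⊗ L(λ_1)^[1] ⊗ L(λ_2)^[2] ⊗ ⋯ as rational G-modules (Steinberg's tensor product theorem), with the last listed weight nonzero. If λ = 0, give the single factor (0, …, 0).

ω-coordinates c = M·v, v = (177, 62, -65, -244, -12):
  c_1 = 4*177 + -3*62 + 0*-65 + 2*-244 + 2*-12 = 10
  c_2 = 10*177 + -9*62 + -5*-65 + 6*-244 + 6*-12 = 1
  c_3 = -3*177 + 3*62 + 2*-65 + -2*-244 + 0*-12 = 13
  c_4 = 0*177 + 0*62 + 0*-65 + 0*-244 + -1*-12 = 12
  c_5 = -2*177 + 2*62 + 0*-65 + -1*-244 + 0*-12 = 14
Writing each c_i in base p = 2:
  c_1 = 10 = 0·2^0 + 1·2^1 + 0·2^2 + 1·2^3
  c_2 = 1 = 1·2^0
  c_3 = 13 = 1·2^0 + 0·2^1 + 1·2^2 + 1·2^3
  c_4 = 12 = 0·2^0 + 0·2^1 + 1·2^2 + 1·2^3
  c_5 = 14 = 0·2^0 + 1·2^1 + 1·2^2 + 1·2^3
p-restricted factor λ_0 = (0, 1, 1, 0, 0)
p-restricted factor λ_1 = (1, 0, 0, 0, 1)
p-restricted factor λ_2 = (0, 0, 1, 1, 1)
p-restricted factor λ_3 = (1, 0, 1, 1, 1)

((0, 1, 1, 0, 0), (1, 0, 0, 0, 1), (0, 0, 1, 1, 1), (1, 0, 1, 1, 1))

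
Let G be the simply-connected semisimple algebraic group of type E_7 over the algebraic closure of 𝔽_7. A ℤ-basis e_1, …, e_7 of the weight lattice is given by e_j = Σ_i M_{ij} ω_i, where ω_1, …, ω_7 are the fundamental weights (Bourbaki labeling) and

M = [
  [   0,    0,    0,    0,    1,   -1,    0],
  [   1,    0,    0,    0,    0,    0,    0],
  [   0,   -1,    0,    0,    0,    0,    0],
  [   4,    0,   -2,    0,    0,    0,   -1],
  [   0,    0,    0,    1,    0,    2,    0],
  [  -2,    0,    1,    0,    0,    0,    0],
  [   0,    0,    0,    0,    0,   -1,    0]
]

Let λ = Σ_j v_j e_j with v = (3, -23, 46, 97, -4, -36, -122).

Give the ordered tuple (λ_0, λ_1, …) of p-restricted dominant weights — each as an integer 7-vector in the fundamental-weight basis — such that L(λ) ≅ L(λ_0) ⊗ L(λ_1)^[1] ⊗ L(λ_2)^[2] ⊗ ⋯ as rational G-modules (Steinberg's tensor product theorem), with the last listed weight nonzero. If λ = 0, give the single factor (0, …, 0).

In the fundamental-weight basis, λ has coordinates c = M·v (v = (3, -23, 46, 97, -4, -36, -122)):
  c_1 = 0·3 + (0)·(-23) + 0·46 + 0·97 + (1)·(-4) + (-1)·(-36) + (0)·(-122) = 32
  c_2 = 1·3 + (0)·(-23) + 0·46 + 0·97 + (0)·(-4) + (0)·(-36) + (0)·(-122) = 3
  c_3 = 0·3 + (-1)·(-23) + 0·46 + 0·97 + (0)·(-4) + (0)·(-36) + (0)·(-122) = 23
  c_4 = 4·3 + (0)·(-23) + (-2)·(46) + 0·97 + (0)·(-4) + (0)·(-36) + (-1)·(-122) = 42
  c_5 = 0·3 + (0)·(-23) + 0·46 + 1·97 + (0)·(-4) + (2)·(-36) + (0)·(-122) = 25
  c_6 = (-2)·(3) + (0)·(-23) + 1·46 + 0·97 + (0)·(-4) + (0)·(-36) + (0)·(-122) = 40
  c_7 = 0·3 + (0)·(-23) + 0·46 + 0·97 + (0)·(-4) + (-1)·(-36) + (0)·(-122) = 36
Base-7 expansion of each c_i:
  c_1 = 32 = 4·7^0 + 4·7^1
  c_2 = 3 = 3·7^0
  c_3 = 23 = 2·7^0 + 3·7^1
  c_4 = 42 = 0·7^0 + 6·7^1
  c_5 = 25 = 4·7^0 + 3·7^1
  c_6 = 40 = 5·7^0 + 5·7^1
  c_7 = 36 = 1·7^0 + 5·7^1
Factor λ_0 = (4, 3, 2, 0, 4, 5, 1)
Factor λ_1 = (4, 0, 3, 6, 3, 5, 5)

((4, 3, 2, 0, 4, 5, 1), (4, 0, 3, 6, 3, 5, 5))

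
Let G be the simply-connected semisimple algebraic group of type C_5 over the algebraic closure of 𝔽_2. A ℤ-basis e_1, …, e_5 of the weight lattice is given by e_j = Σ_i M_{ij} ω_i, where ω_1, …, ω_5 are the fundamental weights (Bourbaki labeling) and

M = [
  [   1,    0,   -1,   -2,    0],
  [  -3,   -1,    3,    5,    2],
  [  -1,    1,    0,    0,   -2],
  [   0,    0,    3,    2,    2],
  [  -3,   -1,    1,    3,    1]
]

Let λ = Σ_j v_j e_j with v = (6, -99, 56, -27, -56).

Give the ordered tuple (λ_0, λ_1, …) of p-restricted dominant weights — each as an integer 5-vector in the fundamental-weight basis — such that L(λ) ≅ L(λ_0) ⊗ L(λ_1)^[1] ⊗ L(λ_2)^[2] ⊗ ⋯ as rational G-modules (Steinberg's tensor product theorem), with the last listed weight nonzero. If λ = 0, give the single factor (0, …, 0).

((0, 0, 1, 0, 0), (0, 1, 1, 1, 0), (1, 0, 1, 0, 0))

Change of basis e → ω: c = M·v where v = (6, -99, 56, -27, -56):
  c_1 = (1)·(6) + (0)·(-99) + (-1)·(56) + (-2)·(-27) + (0)·(-56) = 4
  c_2 = (-3)·(6) + (-1)·(-99) + (3)·(56) + (5)·(-27) + (2)·(-56) = 2
  c_3 = (-1)·(6) + (1)·(-99) + (0)·(56) + (0)·(-27) + (-2)·(-56) = 7
  c_4 = (0)·(6) + (0)·(-99) + (3)·(56) + (2)·(-27) + (2)·(-56) = 2
  c_5 = (-3)·(6) + (-1)·(-99) + (1)·(56) + (3)·(-27) + (1)·(-56) = 0
Expand coordinatewise in base 2:
  c_1 = 4 = 0·2^0 + 0·2^1 + 1·2^2
  c_2 = 2 = 0·2^0 + 1·2^1
  c_3 = 7 = 1·2^0 + 1·2^1 + 1·2^2
  c_4 = 2 = 0·2^0 + 1·2^1
  c_5 = 0
λ_0 = (0, 0, 1, 0, 0)
λ_1 = (0, 1, 1, 1, 0)
λ_2 = (1, 0, 1, 0, 0)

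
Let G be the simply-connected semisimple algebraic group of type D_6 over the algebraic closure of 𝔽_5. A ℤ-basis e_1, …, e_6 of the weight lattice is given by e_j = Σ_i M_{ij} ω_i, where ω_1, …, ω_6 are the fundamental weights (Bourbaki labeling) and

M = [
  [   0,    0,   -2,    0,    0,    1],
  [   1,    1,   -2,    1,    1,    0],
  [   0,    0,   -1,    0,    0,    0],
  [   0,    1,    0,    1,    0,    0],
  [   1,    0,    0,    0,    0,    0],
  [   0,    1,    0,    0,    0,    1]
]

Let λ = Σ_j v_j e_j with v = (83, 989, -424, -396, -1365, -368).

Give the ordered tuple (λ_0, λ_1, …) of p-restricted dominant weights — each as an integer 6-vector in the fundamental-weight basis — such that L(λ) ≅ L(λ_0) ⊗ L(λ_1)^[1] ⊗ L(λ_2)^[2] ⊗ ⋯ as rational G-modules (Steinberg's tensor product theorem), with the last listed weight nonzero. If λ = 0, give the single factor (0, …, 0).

((0, 4, 4, 3, 3, 1), (1, 1, 4, 3, 1, 4), (4, 1, 1, 3, 3, 4), (3, 1, 3, 4, 0, 4))

ω-coordinates c = M·v, v = (83, 989, -424, -396, -1365, -368):
  c_1 = 0·83 + 0·989 + (-2)·(-424) + (0)·(-396) + (0)·(-1365) + (1)·(-368) = 480
  c_2 = 1·83 + 1·989 + (-2)·(-424) + (1)·(-396) + (1)·(-1365) + (0)·(-368) = 159
  c_3 = 0·83 + 0·989 + (-1)·(-424) + (0)·(-396) + (0)·(-1365) + (0)·(-368) = 424
  c_4 = 0·83 + 1·989 + (0)·(-424) + (1)·(-396) + (0)·(-1365) + (0)·(-368) = 593
  c_5 = 1·83 + 0·989 + (0)·(-424) + (0)·(-396) + (0)·(-1365) + (0)·(-368) = 83
  c_6 = 0·83 + 1·989 + (0)·(-424) + (0)·(-396) + (0)·(-1365) + (1)·(-368) = 621
Base-5 expansion of each c_i:
  c_1 = 480 = 0·5^0 + 1·5^1 + 4·5^2 + 3·5^3
  c_2 = 159 = 4·5^0 + 1·5^1 + 1·5^2 + 1·5^3
  c_3 = 424 = 4·5^0 + 4·5^1 + 1·5^2 + 3·5^3
  c_4 = 593 = 3·5^0 + 3·5^1 + 3·5^2 + 4·5^3
  c_5 = 83 = 3·5^0 + 1·5^1 + 3·5^2
  c_6 = 621 = 1·5^0 + 4·5^1 + 4·5^2 + 4·5^3
λ_0 = (0, 4, 4, 3, 3, 1)
λ_1 = (1, 1, 4, 3, 1, 4)
λ_2 = (4, 1, 1, 3, 3, 4)
λ_3 = (3, 1, 3, 4, 0, 4)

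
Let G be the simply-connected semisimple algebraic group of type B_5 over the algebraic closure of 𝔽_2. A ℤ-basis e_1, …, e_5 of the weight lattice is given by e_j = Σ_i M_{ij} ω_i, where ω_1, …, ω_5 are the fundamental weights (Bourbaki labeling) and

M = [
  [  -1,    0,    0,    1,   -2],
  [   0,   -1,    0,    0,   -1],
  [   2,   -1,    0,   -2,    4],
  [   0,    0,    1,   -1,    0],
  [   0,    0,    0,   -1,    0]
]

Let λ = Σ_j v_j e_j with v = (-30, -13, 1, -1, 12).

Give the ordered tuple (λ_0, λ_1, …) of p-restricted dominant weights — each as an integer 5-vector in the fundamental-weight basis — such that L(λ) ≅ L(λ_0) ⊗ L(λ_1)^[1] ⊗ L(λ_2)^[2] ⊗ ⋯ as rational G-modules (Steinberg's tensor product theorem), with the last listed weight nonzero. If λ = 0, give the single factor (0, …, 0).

Change of basis e → ω: c = M·v where v = (-30, -13, 1, -1, 12):
  c_1 = -1*-30 + 0*-13 + 0*1 + 1*-1 + -2*12 = 5
  c_2 = 0*-30 + -1*-13 + 0*1 + 0*-1 + -1*12 = 1
  c_3 = 2*-30 + -1*-13 + 0*1 + -2*-1 + 4*12 = 3
  c_4 = 0*-30 + 0*-13 + 1*1 + -1*-1 + 0*12 = 2
  c_5 = 0*-30 + 0*-13 + 0*1 + -1*-1 + 0*12 = 1
Base-2 expansion of each c_i:
  c_1 = 5 = 1·2^0 + 0·2^1 + 1·2^2
  c_2 = 1 = 1·2^0
  c_3 = 3 = 1·2^0 + 1·2^1
  c_4 = 2 = 0·2^0 + 1·2^1
  c_5 = 1 = 1·2^0
λ_0 = (1, 1, 1, 0, 1)
λ_1 = (0, 0, 1, 1, 0)
λ_2 = (1, 0, 0, 0, 0)

((1, 1, 1, 0, 1), (0, 0, 1, 1, 0), (1, 0, 0, 0, 0))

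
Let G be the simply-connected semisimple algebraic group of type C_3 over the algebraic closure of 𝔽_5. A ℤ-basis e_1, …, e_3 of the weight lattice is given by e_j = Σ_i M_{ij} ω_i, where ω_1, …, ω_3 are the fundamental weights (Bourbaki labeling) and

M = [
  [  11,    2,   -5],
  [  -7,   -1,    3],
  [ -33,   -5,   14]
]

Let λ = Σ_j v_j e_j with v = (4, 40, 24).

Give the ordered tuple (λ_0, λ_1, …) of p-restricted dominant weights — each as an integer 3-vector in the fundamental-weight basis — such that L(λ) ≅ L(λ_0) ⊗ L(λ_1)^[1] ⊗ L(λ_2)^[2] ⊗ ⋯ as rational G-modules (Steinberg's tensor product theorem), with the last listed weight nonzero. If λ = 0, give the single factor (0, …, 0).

((4, 4, 4),)

In the fundamental-weight basis, λ has coordinates c = M·v (v = (4, 40, 24)):
  c_1 = (11)·(4) + (2)·(40) + (-5)·(24) = 4
  c_2 = (-7)·(4) + (-1)·(40) + (3)·(24) = 4
  c_3 = (-33)·(4) + (-5)·(40) + (14)·(24) = 4
Expand coordinatewise in base 5:
  c_1 = 4 = 4·5^0
  c_2 = 4 = 4·5^0
  c_3 = 4 = 4·5^0
λ_0 = (4, 4, 4)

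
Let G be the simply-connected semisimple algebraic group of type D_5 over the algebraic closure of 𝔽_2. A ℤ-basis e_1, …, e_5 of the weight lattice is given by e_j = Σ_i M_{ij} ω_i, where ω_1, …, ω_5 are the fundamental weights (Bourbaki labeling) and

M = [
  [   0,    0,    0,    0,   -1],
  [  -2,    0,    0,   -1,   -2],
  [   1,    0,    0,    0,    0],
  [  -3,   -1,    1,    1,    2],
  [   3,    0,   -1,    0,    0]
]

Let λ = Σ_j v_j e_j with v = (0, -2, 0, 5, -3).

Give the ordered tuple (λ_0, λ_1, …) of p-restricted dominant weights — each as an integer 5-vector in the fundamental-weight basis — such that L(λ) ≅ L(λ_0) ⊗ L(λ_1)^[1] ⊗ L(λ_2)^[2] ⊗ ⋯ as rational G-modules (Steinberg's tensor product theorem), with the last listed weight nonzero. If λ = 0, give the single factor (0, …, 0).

Change of basis e → ω: c = M·v where v = (0, -2, 0, 5, -3):
  c_1 = 0*0 + 0*-2 + 0*0 + 0*5 + -1*-3 = 3
  c_2 = -2*0 + 0*-2 + 0*0 + -1*5 + -2*-3 = 1
  c_3 = 1*0 + 0*-2 + 0*0 + 0*5 + 0*-3 = 0
  c_4 = -3*0 + -1*-2 + 1*0 + 1*5 + 2*-3 = 1
  c_5 = 3*0 + 0*-2 + -1*0 + 0*5 + 0*-3 = 0
Base-2 expansion of each c_i:
  c_1 = 3 = 1·2^0 + 1·2^1
  c_2 = 1 = 1·2^0
  c_3 = 0
  c_4 = 1 = 1·2^0
  c_5 = 0
λ_0 = (1, 1, 0, 1, 0)
λ_1 = (1, 0, 0, 0, 0)

((1, 1, 0, 1, 0), (1, 0, 0, 0, 0))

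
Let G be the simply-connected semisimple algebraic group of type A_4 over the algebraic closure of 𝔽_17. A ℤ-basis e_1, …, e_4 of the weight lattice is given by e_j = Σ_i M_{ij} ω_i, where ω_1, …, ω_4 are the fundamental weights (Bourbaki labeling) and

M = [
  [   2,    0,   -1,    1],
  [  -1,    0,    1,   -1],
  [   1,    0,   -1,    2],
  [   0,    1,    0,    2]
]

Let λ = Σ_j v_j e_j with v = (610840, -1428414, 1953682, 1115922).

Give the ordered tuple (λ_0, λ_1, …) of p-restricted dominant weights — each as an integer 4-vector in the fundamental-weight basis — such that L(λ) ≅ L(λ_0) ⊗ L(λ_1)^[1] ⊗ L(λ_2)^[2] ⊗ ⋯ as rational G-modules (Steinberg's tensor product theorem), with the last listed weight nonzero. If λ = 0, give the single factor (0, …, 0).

((9, 4, 4, 10), (7, 3, 2, 0), (2, 3, 16, 9), (10, 12, 10, 10), (4, 2, 10, 9))

Change of basis e → ω: c = M·v where v = (610840, -1428414, 1953682, 1115922):
  c_1 = 2*610840 + 0*-1428414 + -1*1953682 + 1*1115922 = 383920
  c_2 = -1*610840 + 0*-1428414 + 1*1953682 + -1*1115922 = 226920
  c_3 = 1*610840 + 0*-1428414 + -1*1953682 + 2*1115922 = 889002
  c_4 = 0*610840 + 1*-1428414 + 0*1953682 + 2*1115922 = 803430
Writing each c_i in base p = 17:
  c_1 = 383920 = 9·17^0 + 7·17^1 + 2·17^2 + 10·17^3 + 4·17^4
  c_2 = 226920 = 4·17^0 + 3·17^1 + 3·17^2 + 12·17^3 + 2·17^4
  c_3 = 889002 = 4·17^0 + 2·17^1 + 16·17^2 + 10·17^3 + 10·17^4
  c_4 = 803430 = 10·17^0 + 0·17^1 + 9·17^2 + 10·17^3 + 9·17^4
p-restricted factor λ_0 = (9, 4, 4, 10)
p-restricted factor λ_1 = (7, 3, 2, 0)
p-restricted factor λ_2 = (2, 3, 16, 9)
p-restricted factor λ_3 = (10, 12, 10, 10)
p-restricted factor λ_4 = (4, 2, 10, 9)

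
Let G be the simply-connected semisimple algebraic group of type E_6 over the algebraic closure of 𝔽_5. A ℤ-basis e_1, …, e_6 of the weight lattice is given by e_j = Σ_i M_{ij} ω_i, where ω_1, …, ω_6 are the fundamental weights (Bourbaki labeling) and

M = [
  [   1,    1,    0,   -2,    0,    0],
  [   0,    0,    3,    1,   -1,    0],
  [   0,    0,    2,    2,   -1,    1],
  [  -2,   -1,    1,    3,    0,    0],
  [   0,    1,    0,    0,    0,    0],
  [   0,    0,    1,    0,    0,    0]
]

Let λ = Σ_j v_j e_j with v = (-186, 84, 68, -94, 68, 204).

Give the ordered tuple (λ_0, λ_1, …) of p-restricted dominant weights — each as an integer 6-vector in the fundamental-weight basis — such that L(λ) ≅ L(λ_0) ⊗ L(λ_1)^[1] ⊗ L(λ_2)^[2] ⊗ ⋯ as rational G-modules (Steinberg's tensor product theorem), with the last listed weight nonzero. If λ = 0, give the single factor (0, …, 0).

((1, 2, 4, 4, 4, 3), (2, 3, 1, 4, 1, 3), (3, 1, 3, 2, 3, 2))

Converting to the ω-basis (c_i = row i of M dotted with v = (-186, 84, 68, -94, 68, 204)):
  c_1 = 1*-186 + 1*84 + 0*68 + -2*-94 + 0*68 + 0*204 = 86
  c_2 = 0*-186 + 0*84 + 3*68 + 1*-94 + -1*68 + 0*204 = 42
  c_3 = 0*-186 + 0*84 + 2*68 + 2*-94 + -1*68 + 1*204 = 84
  c_4 = -2*-186 + -1*84 + 1*68 + 3*-94 + 0*68 + 0*204 = 74
  c_5 = 0*-186 + 1*84 + 0*68 + 0*-94 + 0*68 + 0*204 = 84
  c_6 = 0*-186 + 0*84 + 1*68 + 0*-94 + 0*68 + 0*204 = 68
Writing each c_i in base p = 5:
  c_1 = 86 = 1·5^0 + 2·5^1 + 3·5^2
  c_2 = 42 = 2·5^0 + 3·5^1 + 1·5^2
  c_3 = 84 = 4·5^0 + 1·5^1 + 3·5^2
  c_4 = 74 = 4·5^0 + 4·5^1 + 2·5^2
  c_5 = 84 = 4·5^0 + 1·5^1 + 3·5^2
  c_6 = 68 = 3·5^0 + 3·5^1 + 2·5^2
Factor λ_0 = (1, 2, 4, 4, 4, 3)
Factor λ_1 = (2, 3, 1, 4, 1, 3)
Factor λ_2 = (3, 1, 3, 2, 3, 2)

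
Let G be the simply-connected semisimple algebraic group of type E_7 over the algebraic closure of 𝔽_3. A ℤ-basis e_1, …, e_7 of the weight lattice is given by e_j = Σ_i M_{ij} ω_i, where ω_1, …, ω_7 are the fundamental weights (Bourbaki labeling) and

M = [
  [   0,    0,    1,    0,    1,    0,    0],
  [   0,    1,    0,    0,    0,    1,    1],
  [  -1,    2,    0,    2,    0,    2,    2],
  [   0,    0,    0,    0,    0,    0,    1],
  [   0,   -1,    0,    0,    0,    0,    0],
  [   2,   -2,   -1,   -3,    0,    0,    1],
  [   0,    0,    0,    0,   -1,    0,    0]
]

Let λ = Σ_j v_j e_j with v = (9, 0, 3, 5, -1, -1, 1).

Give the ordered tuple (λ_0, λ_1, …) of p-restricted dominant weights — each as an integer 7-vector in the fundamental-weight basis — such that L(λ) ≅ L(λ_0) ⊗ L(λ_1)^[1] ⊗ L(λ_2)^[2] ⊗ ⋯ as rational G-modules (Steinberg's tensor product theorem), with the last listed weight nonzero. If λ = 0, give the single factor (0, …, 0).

((2, 0, 1, 1, 0, 1, 1),)

Change of basis e → ω: c = M·v where v = (9, 0, 3, 5, -1, -1, 1):
  c_1 = 0·9 + 0·0 + 1·3 + 0·5 + (1)·(-1) + (0)·(-1) + 0·1 = 2
  c_2 = 0·9 + 1·0 + 0·3 + 0·5 + (0)·(-1) + (1)·(-1) + 1·1 = 0
  c_3 = (-1)·(9) + 2·0 + 0·3 + 2·5 + (0)·(-1) + (2)·(-1) + 2·1 = 1
  c_4 = 0·9 + 0·0 + 0·3 + 0·5 + (0)·(-1) + (0)·(-1) + 1·1 = 1
  c_5 = 0·9 + (-1)·(0) + 0·3 + 0·5 + (0)·(-1) + (0)·(-1) + 0·1 = 0
  c_6 = 2·9 + (-2)·(0) + (-1)·(3) + (-3)·(5) + (0)·(-1) + (0)·(-1) + 1·1 = 1
  c_7 = 0·9 + 0·0 + 0·3 + 0·5 + (-1)·(-1) + (0)·(-1) + 0·1 = 1
p = 3; digits c_i = Σ_j d_{ij}·3^j, 0 ≤ d_{ij} < 3:
  c_1 = 2 = 2·3^0
  c_2 = 0
  c_3 = 1 = 1·3^0
  c_4 = 1 = 1·3^0
  c_5 = 0
  c_6 = 1 = 1·3^0
  c_7 = 1 = 1·3^0
λ_0 = (2, 0, 1, 1, 0, 1, 1)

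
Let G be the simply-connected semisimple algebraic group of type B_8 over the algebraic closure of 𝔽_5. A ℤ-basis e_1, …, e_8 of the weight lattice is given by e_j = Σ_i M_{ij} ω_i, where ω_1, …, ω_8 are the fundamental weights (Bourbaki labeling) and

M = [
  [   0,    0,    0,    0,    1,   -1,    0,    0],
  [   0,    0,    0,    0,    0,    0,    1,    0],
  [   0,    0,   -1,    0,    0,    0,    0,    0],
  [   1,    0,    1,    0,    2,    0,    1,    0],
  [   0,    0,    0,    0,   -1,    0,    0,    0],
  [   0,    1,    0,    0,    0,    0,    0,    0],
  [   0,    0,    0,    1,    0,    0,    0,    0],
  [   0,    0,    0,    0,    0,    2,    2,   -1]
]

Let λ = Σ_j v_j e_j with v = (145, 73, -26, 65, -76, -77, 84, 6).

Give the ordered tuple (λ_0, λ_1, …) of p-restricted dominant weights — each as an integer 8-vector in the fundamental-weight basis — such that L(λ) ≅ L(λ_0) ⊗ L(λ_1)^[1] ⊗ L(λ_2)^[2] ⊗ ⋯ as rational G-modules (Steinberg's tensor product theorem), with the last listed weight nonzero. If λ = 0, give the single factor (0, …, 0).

Converting to the ω-basis (c_i = row i of M dotted with v = (145, 73, -26, 65, -76, -77, 84, 6)):
  c_1 = 0·145 + 0·73 + (0)·(-26) + 0·65 + (1)·(-76) + (-1)·(-77) + 0·84 + 0·6 = 1
  c_2 = 0·145 + 0·73 + (0)·(-26) + 0·65 + (0)·(-76) + (0)·(-77) + 1·84 + 0·6 = 84
  c_3 = 0·145 + 0·73 + (-1)·(-26) + 0·65 + (0)·(-76) + (0)·(-77) + 0·84 + 0·6 = 26
  c_4 = 1·145 + 0·73 + (1)·(-26) + 0·65 + (2)·(-76) + (0)·(-77) + 1·84 + 0·6 = 51
  c_5 = 0·145 + 0·73 + (0)·(-26) + 0·65 + (-1)·(-76) + (0)·(-77) + 0·84 + 0·6 = 76
  c_6 = 0·145 + 1·73 + (0)·(-26) + 0·65 + (0)·(-76) + (0)·(-77) + 0·84 + 0·6 = 73
  c_7 = 0·145 + 0·73 + (0)·(-26) + 1·65 + (0)·(-76) + (0)·(-77) + 0·84 + 0·6 = 65
  c_8 = 0·145 + 0·73 + (0)·(-26) + 0·65 + (0)·(-76) + (2)·(-77) + 2·84 + (-1)·(6) = 8
Expand coordinatewise in base 5:
  c_1 = 1 = 1·5^0
  c_2 = 84 = 4·5^0 + 1·5^1 + 3·5^2
  c_3 = 26 = 1·5^0 + 0·5^1 + 1·5^2
  c_4 = 51 = 1·5^0 + 0·5^1 + 2·5^2
  c_5 = 76 = 1·5^0 + 0·5^1 + 3·5^2
  c_6 = 73 = 3·5^0 + 4·5^1 + 2·5^2
  c_7 = 65 = 0·5^0 + 3·5^1 + 2·5^2
  c_8 = 8 = 3·5^0 + 1·5^1
λ_0 = (1, 4, 1, 1, 1, 3, 0, 3)
λ_1 = (0, 1, 0, 0, 0, 4, 3, 1)
λ_2 = (0, 3, 1, 2, 3, 2, 2, 0)

((1, 4, 1, 1, 1, 3, 0, 3), (0, 1, 0, 0, 0, 4, 3, 1), (0, 3, 1, 2, 3, 2, 2, 0))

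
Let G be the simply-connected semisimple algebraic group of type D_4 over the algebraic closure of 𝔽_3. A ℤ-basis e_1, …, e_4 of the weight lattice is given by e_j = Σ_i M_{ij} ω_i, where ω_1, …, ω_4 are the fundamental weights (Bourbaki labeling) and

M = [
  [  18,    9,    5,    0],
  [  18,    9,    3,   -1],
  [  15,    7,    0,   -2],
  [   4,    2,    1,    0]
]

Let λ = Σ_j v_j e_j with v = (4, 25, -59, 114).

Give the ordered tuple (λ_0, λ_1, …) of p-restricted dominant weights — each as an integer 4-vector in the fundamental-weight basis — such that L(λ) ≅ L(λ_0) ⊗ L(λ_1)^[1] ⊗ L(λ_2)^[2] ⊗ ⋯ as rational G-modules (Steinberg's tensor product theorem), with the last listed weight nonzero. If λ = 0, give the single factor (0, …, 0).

In the fundamental-weight basis, λ has coordinates c = M·v (v = (4, 25, -59, 114)):
  c_1 = (18)·(4) + (9)·(25) + (5)·(-59) + (0)·(114) = 2
  c_2 = (18)·(4) + (9)·(25) + (3)·(-59) + (-1)·(114) = 6
  c_3 = (15)·(4) + (7)·(25) + (0)·(-59) + (-2)·(114) = 7
  c_4 = (4)·(4) + (2)·(25) + (1)·(-59) + (0)·(114) = 7
Expand coordinatewise in base 3:
  c_1 = 2 = 2·3^0
  c_2 = 6 = 0·3^0 + 2·3^1
  c_3 = 7 = 1·3^0 + 2·3^1
  c_4 = 7 = 1·3^0 + 2·3^1
p-restricted factor λ_0 = (2, 0, 1, 1)
p-restricted factor λ_1 = (0, 2, 2, 2)

((2, 0, 1, 1), (0, 2, 2, 2))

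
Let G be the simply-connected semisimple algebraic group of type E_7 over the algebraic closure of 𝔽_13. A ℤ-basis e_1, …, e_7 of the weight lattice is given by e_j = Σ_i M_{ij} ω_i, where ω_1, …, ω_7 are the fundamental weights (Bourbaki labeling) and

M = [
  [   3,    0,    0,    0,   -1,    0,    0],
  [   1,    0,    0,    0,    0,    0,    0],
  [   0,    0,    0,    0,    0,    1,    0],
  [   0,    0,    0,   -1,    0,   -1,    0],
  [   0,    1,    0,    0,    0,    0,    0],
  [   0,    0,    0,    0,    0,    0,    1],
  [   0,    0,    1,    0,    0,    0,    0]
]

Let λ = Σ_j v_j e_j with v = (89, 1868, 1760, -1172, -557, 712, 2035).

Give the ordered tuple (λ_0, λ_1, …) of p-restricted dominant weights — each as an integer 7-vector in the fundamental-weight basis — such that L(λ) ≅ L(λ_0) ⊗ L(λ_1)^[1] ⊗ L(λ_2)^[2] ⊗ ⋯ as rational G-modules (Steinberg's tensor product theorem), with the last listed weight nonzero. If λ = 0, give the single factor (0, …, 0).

((5, 11, 10, 5, 9, 7, 5), (11, 6, 2, 9, 0, 0, 5), (4, 0, 4, 2, 11, 12, 10))

In the fundamental-weight basis, λ has coordinates c = M·v (v = (89, 1868, 1760, -1172, -557, 712, 2035)):
  c_1 = 3*89 + 0*1868 + 0*1760 + 0*-1172 + -1*-557 + 0*712 + 0*2035 = 824
  c_2 = 1*89 + 0*1868 + 0*1760 + 0*-1172 + 0*-557 + 0*712 + 0*2035 = 89
  c_3 = 0*89 + 0*1868 + 0*1760 + 0*-1172 + 0*-557 + 1*712 + 0*2035 = 712
  c_4 = 0*89 + 0*1868 + 0*1760 + -1*-1172 + 0*-557 + -1*712 + 0*2035 = 460
  c_5 = 0*89 + 1*1868 + 0*1760 + 0*-1172 + 0*-557 + 0*712 + 0*2035 = 1868
  c_6 = 0*89 + 0*1868 + 0*1760 + 0*-1172 + 0*-557 + 0*712 + 1*2035 = 2035
  c_7 = 0*89 + 0*1868 + 1*1760 + 0*-1172 + 0*-557 + 0*712 + 0*2035 = 1760
Writing each c_i in base p = 13:
  c_1 = 824 = 5·13^0 + 11·13^1 + 4·13^2
  c_2 = 89 = 11·13^0 + 6·13^1
  c_3 = 712 = 10·13^0 + 2·13^1 + 4·13^2
  c_4 = 460 = 5·13^0 + 9·13^1 + 2·13^2
  c_5 = 1868 = 9·13^0 + 0·13^1 + 11·13^2
  c_6 = 2035 = 7·13^0 + 0·13^1 + 12·13^2
  c_7 = 1760 = 5·13^0 + 5·13^1 + 10·13^2
p-restricted factor λ_0 = (5, 11, 10, 5, 9, 7, 5)
p-restricted factor λ_1 = (11, 6, 2, 9, 0, 0, 5)
p-restricted factor λ_2 = (4, 0, 4, 2, 11, 12, 10)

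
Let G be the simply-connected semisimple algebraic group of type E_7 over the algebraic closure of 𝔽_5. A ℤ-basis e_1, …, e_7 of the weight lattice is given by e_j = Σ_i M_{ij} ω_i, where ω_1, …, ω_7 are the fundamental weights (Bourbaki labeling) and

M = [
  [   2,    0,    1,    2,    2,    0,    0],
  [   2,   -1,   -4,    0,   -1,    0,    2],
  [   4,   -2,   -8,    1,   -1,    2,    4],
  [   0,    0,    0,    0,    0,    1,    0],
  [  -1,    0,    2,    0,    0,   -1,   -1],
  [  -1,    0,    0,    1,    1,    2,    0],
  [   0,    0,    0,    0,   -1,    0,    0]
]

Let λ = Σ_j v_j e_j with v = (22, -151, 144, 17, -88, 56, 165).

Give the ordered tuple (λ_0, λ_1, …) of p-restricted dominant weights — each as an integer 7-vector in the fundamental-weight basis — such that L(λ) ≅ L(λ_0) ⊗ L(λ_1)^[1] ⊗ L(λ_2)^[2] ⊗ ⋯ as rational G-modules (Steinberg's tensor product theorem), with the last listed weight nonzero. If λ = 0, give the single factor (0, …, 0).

Compute c_i = Σ_j M_{ij} v_j with v = (22, -151, 144, 17, -88, 56, 165):
  c_1 = 2·22 + (0)·(-151) + 1·144 + 2·17 + (2)·(-88) + 0·56 + 0·165 = 46
  c_2 = 2·22 + (-1)·(-151) + (-4)·(144) + 0·17 + (-1)·(-88) + 0·56 + 2·165 = 37
  c_3 = 4·22 + (-2)·(-151) + (-8)·(144) + 1·17 + (-1)·(-88) + 2·56 + 4·165 = 115
  c_4 = 0·22 + (0)·(-151) + 0·144 + 0·17 + (0)·(-88) + 1·56 + 0·165 = 56
  c_5 = (-1)·(22) + (0)·(-151) + 2·144 + 0·17 + (0)·(-88) + (-1)·(56) + (-1)·(165) = 45
  c_6 = (-1)·(22) + (0)·(-151) + 0·144 + 1·17 + (1)·(-88) + 2·56 + 0·165 = 19
  c_7 = 0·22 + (0)·(-151) + 0·144 + 0·17 + (-1)·(-88) + 0·56 + 0·165 = 88
p = 5; digits c_i = Σ_j d_{ij}·5^j, 0 ≤ d_{ij} < 5:
  c_1 = 46 = 1·5^0 + 4·5^1 + 1·5^2
  c_2 = 37 = 2·5^0 + 2·5^1 + 1·5^2
  c_3 = 115 = 0·5^0 + 3·5^1 + 4·5^2
  c_4 = 56 = 1·5^0 + 1·5^1 + 2·5^2
  c_5 = 45 = 0·5^0 + 4·5^1 + 1·5^2
  c_6 = 19 = 4·5^0 + 3·5^1
  c_7 = 88 = 3·5^0 + 2·5^1 + 3·5^2
p-restricted factor λ_0 = (1, 2, 0, 1, 0, 4, 3)
p-restricted factor λ_1 = (4, 2, 3, 1, 4, 3, 2)
p-restricted factor λ_2 = (1, 1, 4, 2, 1, 0, 3)

((1, 2, 0, 1, 0, 4, 3), (4, 2, 3, 1, 4, 3, 2), (1, 1, 4, 2, 1, 0, 3))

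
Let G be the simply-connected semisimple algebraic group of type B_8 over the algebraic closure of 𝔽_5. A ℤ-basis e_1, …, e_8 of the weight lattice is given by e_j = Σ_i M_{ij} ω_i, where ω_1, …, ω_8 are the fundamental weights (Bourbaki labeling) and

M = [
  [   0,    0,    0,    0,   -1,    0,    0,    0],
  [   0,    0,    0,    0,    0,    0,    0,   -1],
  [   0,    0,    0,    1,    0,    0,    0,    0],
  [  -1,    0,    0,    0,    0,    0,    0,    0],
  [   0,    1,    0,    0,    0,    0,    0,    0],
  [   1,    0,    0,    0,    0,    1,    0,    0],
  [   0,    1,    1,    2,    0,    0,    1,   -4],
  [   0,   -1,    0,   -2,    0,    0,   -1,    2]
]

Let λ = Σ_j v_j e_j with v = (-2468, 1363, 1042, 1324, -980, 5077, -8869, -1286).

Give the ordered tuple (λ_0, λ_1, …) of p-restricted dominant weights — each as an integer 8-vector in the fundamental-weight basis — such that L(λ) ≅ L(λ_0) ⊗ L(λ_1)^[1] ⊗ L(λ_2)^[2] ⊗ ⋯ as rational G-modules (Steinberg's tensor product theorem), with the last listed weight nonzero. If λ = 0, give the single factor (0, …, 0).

Compute c_i = Σ_j M_{ij} v_j with v = (-2468, 1363, 1042, 1324, -980, 5077, -8869, -1286):
  c_1 = (0)·(-2468) + (0)·(1363) + (0)·(1042) + (0)·(1324) + (-1)·(-980) + (0)·(5077) + (0)·(-8869) + (0)·(-1286) = 980
  c_2 = (0)·(-2468) + (0)·(1363) + (0)·(1042) + (0)·(1324) + (0)·(-980) + (0)·(5077) + (0)·(-8869) + (-1)·(-1286) = 1286
  c_3 = (0)·(-2468) + (0)·(1363) + (0)·(1042) + (1)·(1324) + (0)·(-980) + (0)·(5077) + (0)·(-8869) + (0)·(-1286) = 1324
  c_4 = (-1)·(-2468) + (0)·(1363) + (0)·(1042) + (0)·(1324) + (0)·(-980) + (0)·(5077) + (0)·(-8869) + (0)·(-1286) = 2468
  c_5 = (0)·(-2468) + (1)·(1363) + (0)·(1042) + (0)·(1324) + (0)·(-980) + (0)·(5077) + (0)·(-8869) + (0)·(-1286) = 1363
  c_6 = (1)·(-2468) + (0)·(1363) + (0)·(1042) + (0)·(1324) + (0)·(-980) + (1)·(5077) + (0)·(-8869) + (0)·(-1286) = 2609
  c_7 = (0)·(-2468) + (1)·(1363) + (1)·(1042) + (2)·(1324) + (0)·(-980) + (0)·(5077) + (1)·(-8869) + (-4)·(-1286) = 1328
  c_8 = (0)·(-2468) + (-1)·(1363) + (0)·(1042) + (-2)·(1324) + (0)·(-980) + (0)·(5077) + (-1)·(-8869) + (2)·(-1286) = 2286
Expand coordinatewise in base 5:
  c_1 = 980 = 0·5^0 + 1·5^1 + 4·5^2 + 2·5^3 + 1·5^4
  c_2 = 1286 = 1·5^0 + 2·5^1 + 1·5^2 + 0·5^3 + 2·5^4
  c_3 = 1324 = 4·5^0 + 4·5^1 + 2·5^2 + 0·5^3 + 2·5^4
  c_4 = 2468 = 3·5^0 + 3·5^1 + 3·5^2 + 4·5^3 + 3·5^4
  c_5 = 1363 = 3·5^0 + 2·5^1 + 4·5^2 + 0·5^3 + 2·5^4
  c_6 = 2609 = 4·5^0 + 1·5^1 + 4·5^2 + 0·5^3 + 4·5^4
  c_7 = 1328 = 3·5^0 + 0·5^1 + 3·5^2 + 0·5^3 + 2·5^4
  c_8 = 2286 = 1·5^0 + 2·5^1 + 1·5^2 + 3·5^3 + 3·5^4
p-restricted factor λ_0 = (0, 1, 4, 3, 3, 4, 3, 1)
p-restricted factor λ_1 = (1, 2, 4, 3, 2, 1, 0, 2)
p-restricted factor λ_2 = (4, 1, 2, 3, 4, 4, 3, 1)
p-restricted factor λ_3 = (2, 0, 0, 4, 0, 0, 0, 3)
p-restricted factor λ_4 = (1, 2, 2, 3, 2, 4, 2, 3)

((0, 1, 4, 3, 3, 4, 3, 1), (1, 2, 4, 3, 2, 1, 0, 2), (4, 1, 2, 3, 4, 4, 3, 1), (2, 0, 0, 4, 0, 0, 0, 3), (1, 2, 2, 3, 2, 4, 2, 3))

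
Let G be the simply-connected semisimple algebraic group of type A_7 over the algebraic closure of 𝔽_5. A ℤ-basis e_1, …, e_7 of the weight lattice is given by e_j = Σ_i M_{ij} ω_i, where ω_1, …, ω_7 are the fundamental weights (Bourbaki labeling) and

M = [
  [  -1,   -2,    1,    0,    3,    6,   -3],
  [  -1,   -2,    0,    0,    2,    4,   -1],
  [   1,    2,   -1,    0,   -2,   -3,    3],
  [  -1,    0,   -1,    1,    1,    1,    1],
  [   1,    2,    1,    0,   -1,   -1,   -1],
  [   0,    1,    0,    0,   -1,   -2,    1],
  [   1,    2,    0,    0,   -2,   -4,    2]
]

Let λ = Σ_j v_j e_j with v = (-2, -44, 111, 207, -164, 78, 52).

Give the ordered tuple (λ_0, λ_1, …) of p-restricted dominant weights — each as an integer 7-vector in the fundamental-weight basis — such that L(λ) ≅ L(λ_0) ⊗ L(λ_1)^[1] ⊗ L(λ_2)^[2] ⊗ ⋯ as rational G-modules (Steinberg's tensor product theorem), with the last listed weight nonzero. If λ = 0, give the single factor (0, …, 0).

((1, 2, 4, 4, 0, 1, 0), (4, 4, 4, 2, 1, 3, 1), (0, 0, 1, 2, 2, 0, 1))

ω-coordinates c = M·v, v = (-2, -44, 111, 207, -164, 78, 52):
  c_1 = (-1)·(-2) + (-2)·(-44) + 1·111 + 0·207 + (3)·(-164) + 6·78 + (-3)·(52) = 21
  c_2 = (-1)·(-2) + (-2)·(-44) + 0·111 + 0·207 + (2)·(-164) + 4·78 + (-1)·(52) = 22
  c_3 = (1)·(-2) + (2)·(-44) + (-1)·(111) + 0·207 + (-2)·(-164) + (-3)·(78) + 3·52 = 49
  c_4 = (-1)·(-2) + (0)·(-44) + (-1)·(111) + 1·207 + (1)·(-164) + 1·78 + 1·52 = 64
  c_5 = (1)·(-2) + (2)·(-44) + 1·111 + 0·207 + (-1)·(-164) + (-1)·(78) + (-1)·(52) = 55
  c_6 = (0)·(-2) + (1)·(-44) + 0·111 + 0·207 + (-1)·(-164) + (-2)·(78) + 1·52 = 16
  c_7 = (1)·(-2) + (2)·(-44) + 0·111 + 0·207 + (-2)·(-164) + (-4)·(78) + 2·52 = 30
Base-5 expansion of each c_i:
  c_1 = 21 = 1·5^0 + 4·5^1
  c_2 = 22 = 2·5^0 + 4·5^1
  c_3 = 49 = 4·5^0 + 4·5^1 + 1·5^2
  c_4 = 64 = 4·5^0 + 2·5^1 + 2·5^2
  c_5 = 55 = 0·5^0 + 1·5^1 + 2·5^2
  c_6 = 16 = 1·5^0 + 3·5^1
  c_7 = 30 = 0·5^0 + 1·5^1 + 1·5^2
Factor λ_0 = (1, 2, 4, 4, 0, 1, 0)
Factor λ_1 = (4, 4, 4, 2, 1, 3, 1)
Factor λ_2 = (0, 0, 1, 2, 2, 0, 1)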